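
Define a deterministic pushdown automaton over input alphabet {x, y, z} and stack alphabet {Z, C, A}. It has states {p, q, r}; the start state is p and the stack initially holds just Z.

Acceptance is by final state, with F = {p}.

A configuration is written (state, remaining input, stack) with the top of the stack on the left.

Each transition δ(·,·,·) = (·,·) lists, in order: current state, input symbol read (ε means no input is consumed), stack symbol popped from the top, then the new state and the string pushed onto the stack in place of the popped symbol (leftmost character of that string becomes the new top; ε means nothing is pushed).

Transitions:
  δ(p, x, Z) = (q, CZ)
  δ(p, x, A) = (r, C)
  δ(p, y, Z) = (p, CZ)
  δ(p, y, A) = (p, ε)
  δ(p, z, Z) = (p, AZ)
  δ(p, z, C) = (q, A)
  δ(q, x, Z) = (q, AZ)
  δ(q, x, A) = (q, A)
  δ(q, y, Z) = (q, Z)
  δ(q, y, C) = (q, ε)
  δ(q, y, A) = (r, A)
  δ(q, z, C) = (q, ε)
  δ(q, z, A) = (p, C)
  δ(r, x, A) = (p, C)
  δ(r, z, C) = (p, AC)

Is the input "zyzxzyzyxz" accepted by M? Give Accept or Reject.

(p, zyzxzyzyxz, Z) ⊢ (p, yzxzyzyxz, AZ) ⊢ (p, zxzyzyxz, Z) ⊢ (p, xzyzyxz, AZ) ⊢ (r, zyzyxz, CZ) ⊢ (p, yzyxz, ACZ) ⊢ (p, zyxz, CZ) ⊢ (q, yxz, AZ) ⊢ (r, xz, AZ) ⊢ (p, z, CZ) ⊢ (q, ε, AZ)
All input consumed; state q ∉ F and no further ε-move applies.

Reject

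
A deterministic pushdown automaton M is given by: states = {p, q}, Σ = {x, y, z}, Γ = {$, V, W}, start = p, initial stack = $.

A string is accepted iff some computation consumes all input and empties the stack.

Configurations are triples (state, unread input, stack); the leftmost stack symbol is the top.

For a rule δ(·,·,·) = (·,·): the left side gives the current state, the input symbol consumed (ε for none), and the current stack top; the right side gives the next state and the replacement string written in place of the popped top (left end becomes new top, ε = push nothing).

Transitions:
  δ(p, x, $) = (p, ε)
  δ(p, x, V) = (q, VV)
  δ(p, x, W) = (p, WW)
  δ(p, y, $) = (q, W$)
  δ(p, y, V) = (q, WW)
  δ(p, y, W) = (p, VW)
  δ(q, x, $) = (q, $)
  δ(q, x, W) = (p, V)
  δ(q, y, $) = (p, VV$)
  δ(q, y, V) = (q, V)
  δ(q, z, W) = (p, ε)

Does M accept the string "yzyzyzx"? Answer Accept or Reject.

Accept

(p, yzyzyzx, $)
  read y, top $: go to q, push W$ → (q, zyzyzx, W$)
  read z, top W: go to p, push ε → (p, yzyzx, $)
  read y, top $: go to q, push W$ → (q, zyzx, W$)
  read z, top W: go to p, push ε → (p, yzx, $)
  read y, top $: go to q, push W$ → (q, zx, W$)
  read z, top W: go to p, push ε → (p, x, $)
  read x, top $: go to p, push ε → (p, ε, ε)
All input consumed and the stack is empty.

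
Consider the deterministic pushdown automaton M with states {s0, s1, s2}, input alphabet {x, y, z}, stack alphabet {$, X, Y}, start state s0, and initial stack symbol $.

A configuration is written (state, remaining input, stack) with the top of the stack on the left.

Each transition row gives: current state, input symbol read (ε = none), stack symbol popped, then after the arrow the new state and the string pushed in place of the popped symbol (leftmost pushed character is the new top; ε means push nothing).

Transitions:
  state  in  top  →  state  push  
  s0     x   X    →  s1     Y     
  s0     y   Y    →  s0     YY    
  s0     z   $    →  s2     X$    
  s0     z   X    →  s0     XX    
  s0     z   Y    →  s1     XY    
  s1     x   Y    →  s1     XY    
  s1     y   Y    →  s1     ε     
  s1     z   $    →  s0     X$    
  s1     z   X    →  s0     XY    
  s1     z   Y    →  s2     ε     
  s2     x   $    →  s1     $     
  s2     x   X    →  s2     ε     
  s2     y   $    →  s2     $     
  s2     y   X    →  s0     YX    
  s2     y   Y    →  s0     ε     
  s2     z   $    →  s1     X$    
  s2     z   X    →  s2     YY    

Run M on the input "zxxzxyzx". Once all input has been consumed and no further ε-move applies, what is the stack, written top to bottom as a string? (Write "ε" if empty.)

Y$

(s0, zxxzxyzx, $)
  read z, top $: go to s2, push X$ → (s2, xxzxyzx, X$)
  read x, top X: go to s2, push ε → (s2, xzxyzx, $)
  read x, top $: go to s1, push $ → (s1, zxyzx, $)
  read z, top $: go to s0, push X$ → (s0, xyzx, X$)
  read x, top X: go to s1, push Y → (s1, yzx, Y$)
  read y, top Y: go to s1, push ε → (s1, zx, $)
  read z, top $: go to s0, push X$ → (s0, x, X$)
  read x, top X: go to s1, push Y → (s1, ε, Y$)
All input consumed in state s1 with stack Y$.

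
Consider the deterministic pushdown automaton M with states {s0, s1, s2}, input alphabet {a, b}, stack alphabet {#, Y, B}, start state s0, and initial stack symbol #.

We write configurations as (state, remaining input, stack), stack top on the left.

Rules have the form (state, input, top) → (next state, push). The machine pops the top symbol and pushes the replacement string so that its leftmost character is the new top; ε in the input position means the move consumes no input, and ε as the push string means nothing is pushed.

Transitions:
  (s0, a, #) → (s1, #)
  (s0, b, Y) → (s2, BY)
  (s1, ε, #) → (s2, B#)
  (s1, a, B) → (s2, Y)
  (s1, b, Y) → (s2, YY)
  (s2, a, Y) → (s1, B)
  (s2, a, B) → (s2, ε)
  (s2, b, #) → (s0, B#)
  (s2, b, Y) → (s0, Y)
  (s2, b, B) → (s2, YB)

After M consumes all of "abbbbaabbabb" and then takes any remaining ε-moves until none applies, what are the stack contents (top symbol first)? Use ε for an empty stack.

(s0, abbbbaabbabb, #) ⊢ (s1, bbbbaabbabb, #) ⊢ (s2, bbbbaabbabb, B#) ⊢ (s2, bbbaabbabb, YB#) ⊢ (s0, bbaabbabb, YB#) ⊢ (s2, baabbabb, BYB#) ⊢ (s2, aabbabb, YBYB#) ⊢ (s1, abbabb, BBYB#) ⊢ (s2, bbabb, YBYB#) ⊢ (s0, babb, YBYB#) ⊢ (s2, abb, BYBYB#) ⊢ (s2, bb, YBYB#) ⊢ (s0, b, YBYB#) ⊢ (s2, ε, BYBYB#)
All input consumed in state s2 with stack BYBYB#.

BYBYB#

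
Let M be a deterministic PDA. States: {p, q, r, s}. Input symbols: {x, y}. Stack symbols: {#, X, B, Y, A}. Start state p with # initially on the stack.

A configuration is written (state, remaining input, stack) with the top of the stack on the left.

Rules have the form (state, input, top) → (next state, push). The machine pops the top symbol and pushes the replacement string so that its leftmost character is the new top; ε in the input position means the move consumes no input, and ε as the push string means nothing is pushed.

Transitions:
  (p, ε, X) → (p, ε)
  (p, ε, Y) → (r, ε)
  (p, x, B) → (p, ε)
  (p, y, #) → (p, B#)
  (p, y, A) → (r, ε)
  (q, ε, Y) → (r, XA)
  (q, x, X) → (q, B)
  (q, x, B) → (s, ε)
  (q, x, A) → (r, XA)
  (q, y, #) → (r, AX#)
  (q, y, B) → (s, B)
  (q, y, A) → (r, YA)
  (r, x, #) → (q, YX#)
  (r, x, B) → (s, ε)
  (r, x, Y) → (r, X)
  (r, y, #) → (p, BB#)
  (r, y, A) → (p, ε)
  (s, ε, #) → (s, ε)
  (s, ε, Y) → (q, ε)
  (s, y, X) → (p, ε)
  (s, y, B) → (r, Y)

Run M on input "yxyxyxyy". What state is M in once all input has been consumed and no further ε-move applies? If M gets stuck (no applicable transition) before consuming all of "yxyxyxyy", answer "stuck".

stuck

(p, yxyxyxyy, #) ⊢ (p, xyxyxyy, B#) ⊢ (p, yxyxyy, #) ⊢ (p, xyxyy, B#) ⊢ (p, yxyy, #) ⊢ (p, xyy, B#) ⊢ (p, yy, #) ⊢ (p, y, B#)
No transition for (p, y, top B); M blocks with input y remaining.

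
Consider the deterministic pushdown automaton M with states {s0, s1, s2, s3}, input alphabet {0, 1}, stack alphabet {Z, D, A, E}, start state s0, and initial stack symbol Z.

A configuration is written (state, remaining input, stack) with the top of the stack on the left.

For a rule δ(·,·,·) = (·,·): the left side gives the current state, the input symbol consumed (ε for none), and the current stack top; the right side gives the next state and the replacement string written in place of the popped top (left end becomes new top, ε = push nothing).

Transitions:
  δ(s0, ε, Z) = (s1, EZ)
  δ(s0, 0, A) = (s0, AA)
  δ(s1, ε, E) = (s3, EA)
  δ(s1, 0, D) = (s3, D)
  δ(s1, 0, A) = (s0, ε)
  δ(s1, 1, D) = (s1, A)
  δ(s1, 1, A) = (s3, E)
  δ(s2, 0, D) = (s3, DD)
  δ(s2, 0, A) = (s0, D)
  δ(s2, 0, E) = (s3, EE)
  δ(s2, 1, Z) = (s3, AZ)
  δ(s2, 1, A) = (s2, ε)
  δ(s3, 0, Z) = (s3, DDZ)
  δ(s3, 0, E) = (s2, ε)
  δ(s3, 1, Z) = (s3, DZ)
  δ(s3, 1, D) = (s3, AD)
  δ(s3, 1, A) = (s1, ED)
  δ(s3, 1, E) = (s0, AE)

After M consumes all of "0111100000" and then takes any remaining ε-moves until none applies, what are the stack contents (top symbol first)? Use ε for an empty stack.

AAAAAAEADZ

(s0, 0111100000, Z)
  ε-move, top Z: go to s1, push EZ → (s1, 0111100000, EZ)
  ε-move, top E: go to s3, push EA → (s3, 0111100000, EAZ)
  read 0, top E: go to s2, push ε → (s2, 111100000, AZ)
  read 1, top A: go to s2, push ε → (s2, 11100000, Z)
  read 1, top Z: go to s3, push AZ → (s3, 1100000, AZ)
  read 1, top A: go to s1, push ED → (s1, 100000, EDZ)
  ε-move, top E: go to s3, push EA → (s3, 100000, EADZ)
  read 1, top E: go to s0, push AE → (s0, 00000, AEADZ)
  read 0, top A: go to s0, push AA → (s0, 0000, AAEADZ)
  read 0, top A: go to s0, push AA → (s0, 000, AAAEADZ)
  read 0, top A: go to s0, push AA → (s0, 00, AAAAEADZ)
  read 0, top A: go to s0, push AA → (s0, 0, AAAAAEADZ)
  read 0, top A: go to s0, push AA → (s0, ε, AAAAAAEADZ)
All input consumed in state s0 with stack AAAAAAEADZ.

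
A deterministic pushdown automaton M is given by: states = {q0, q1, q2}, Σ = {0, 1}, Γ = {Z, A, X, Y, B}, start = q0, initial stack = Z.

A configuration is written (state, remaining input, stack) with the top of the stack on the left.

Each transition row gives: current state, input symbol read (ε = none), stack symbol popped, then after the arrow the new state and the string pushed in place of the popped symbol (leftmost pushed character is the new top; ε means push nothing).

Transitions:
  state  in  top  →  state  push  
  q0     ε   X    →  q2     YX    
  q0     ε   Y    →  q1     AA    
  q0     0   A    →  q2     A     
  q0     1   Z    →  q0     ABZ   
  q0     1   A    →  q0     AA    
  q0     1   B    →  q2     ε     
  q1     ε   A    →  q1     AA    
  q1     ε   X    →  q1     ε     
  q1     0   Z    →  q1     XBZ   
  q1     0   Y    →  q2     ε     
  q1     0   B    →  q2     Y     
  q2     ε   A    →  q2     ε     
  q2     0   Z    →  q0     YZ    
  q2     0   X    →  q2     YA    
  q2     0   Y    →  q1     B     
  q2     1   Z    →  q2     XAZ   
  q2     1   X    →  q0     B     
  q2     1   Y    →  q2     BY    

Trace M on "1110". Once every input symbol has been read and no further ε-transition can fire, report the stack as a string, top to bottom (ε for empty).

(q0, 1110, Z)
  read 1, top Z: go to q0, push ABZ → (q0, 110, ABZ)
  read 1, top A: go to q0, push AA → (q0, 10, AABZ)
  read 1, top A: go to q0, push AA → (q0, 0, AAABZ)
  read 0, top A: go to q2, push A → (q2, ε, AAABZ)
  ε-move, top A: go to q2, push ε → (q2, ε, AABZ)
  ε-move, top A: go to q2, push ε → (q2, ε, ABZ)
  ε-move, top A: go to q2, push ε → (q2, ε, BZ)
All input consumed in state q2 with stack BZ.

BZ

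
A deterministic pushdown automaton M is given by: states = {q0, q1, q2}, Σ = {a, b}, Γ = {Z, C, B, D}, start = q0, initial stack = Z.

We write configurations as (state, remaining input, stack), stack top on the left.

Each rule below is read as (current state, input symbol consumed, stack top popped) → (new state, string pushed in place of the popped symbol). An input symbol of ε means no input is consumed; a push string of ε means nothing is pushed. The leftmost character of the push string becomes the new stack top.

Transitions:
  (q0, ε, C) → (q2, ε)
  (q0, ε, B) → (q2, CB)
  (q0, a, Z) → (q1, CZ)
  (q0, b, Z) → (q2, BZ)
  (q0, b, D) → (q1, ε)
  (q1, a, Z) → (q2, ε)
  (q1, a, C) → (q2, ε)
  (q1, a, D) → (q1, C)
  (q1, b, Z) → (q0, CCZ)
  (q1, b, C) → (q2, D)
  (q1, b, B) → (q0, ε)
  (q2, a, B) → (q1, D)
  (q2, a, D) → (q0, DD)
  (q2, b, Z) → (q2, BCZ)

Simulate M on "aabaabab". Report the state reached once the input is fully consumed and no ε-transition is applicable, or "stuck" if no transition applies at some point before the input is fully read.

q1

(q0, aabaabab, Z)
  read a, top Z: go to q1, push CZ → (q1, abaabab, CZ)
  read a, top C: go to q2, push ε → (q2, baabab, Z)
  read b, top Z: go to q2, push BCZ → (q2, aabab, BCZ)
  read a, top B: go to q1, push D → (q1, abab, DCZ)
  read a, top D: go to q1, push C → (q1, bab, CCZ)
  read b, top C: go to q2, push D → (q2, ab, DCZ)
  read a, top D: go to q0, push DD → (q0, b, DDCZ)
  read b, top D: go to q1, push ε → (q1, ε, DCZ)
All input consumed; M is in state q1.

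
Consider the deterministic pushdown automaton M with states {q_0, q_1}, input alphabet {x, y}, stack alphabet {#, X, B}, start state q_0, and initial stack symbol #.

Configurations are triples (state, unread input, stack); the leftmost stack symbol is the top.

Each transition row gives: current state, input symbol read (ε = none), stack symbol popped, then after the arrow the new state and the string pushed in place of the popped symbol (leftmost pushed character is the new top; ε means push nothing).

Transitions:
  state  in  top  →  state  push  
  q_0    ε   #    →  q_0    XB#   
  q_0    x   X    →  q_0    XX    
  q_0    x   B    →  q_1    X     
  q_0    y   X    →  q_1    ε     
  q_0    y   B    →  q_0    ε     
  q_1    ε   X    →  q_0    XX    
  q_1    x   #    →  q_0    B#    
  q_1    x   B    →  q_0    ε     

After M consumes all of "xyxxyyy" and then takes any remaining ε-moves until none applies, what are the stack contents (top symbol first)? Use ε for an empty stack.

(q_0, xyxxyyy, #)
  ε-move, top #: go to q_0, push XB# → (q_0, xyxxyyy, XB#)
  read x, top X: go to q_0, push XX → (q_0, yxxyyy, XXB#)
  read y, top X: go to q_1, push ε → (q_1, xxyyy, XB#)
  ε-move, top X: go to q_0, push XX → (q_0, xxyyy, XXB#)
  read x, top X: go to q_0, push XX → (q_0, xyyy, XXXB#)
  read x, top X: go to q_0, push XX → (q_0, yyy, XXXXB#)
  read y, top X: go to q_1, push ε → (q_1, yy, XXXB#)
  ε-move, top X: go to q_0, push XX → (q_0, yy, XXXXB#)
  read y, top X: go to q_1, push ε → (q_1, y, XXXB#)
  ε-move, top X: go to q_0, push XX → (q_0, y, XXXXB#)
  read y, top X: go to q_1, push ε → (q_1, ε, XXXB#)
  ε-move, top X: go to q_0, push XX → (q_0, ε, XXXXB#)
All input consumed in state q_0 with stack XXXXB#.

XXXXB#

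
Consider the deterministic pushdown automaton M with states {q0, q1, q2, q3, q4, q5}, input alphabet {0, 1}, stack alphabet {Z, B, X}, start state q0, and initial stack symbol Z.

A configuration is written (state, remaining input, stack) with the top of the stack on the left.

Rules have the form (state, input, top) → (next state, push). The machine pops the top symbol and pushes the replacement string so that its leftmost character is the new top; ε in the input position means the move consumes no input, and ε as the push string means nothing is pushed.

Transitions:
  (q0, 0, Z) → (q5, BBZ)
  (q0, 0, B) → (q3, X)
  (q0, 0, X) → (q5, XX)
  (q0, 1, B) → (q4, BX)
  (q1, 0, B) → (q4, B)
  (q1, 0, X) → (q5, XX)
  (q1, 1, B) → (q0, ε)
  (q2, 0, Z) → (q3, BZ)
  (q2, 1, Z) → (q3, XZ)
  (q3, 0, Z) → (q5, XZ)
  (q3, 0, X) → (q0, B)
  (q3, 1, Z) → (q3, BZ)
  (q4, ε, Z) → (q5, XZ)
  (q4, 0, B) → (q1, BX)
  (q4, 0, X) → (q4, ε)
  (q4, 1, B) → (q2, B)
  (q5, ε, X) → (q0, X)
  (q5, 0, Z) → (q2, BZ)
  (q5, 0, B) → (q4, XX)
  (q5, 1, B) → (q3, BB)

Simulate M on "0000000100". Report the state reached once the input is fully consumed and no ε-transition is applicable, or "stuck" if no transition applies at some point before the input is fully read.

q0

(q0, 0000000100, Z)
  read 0, top Z: go to q5, push BBZ → (q5, 000000100, BBZ)
  read 0, top B: go to q4, push XX → (q4, 00000100, XXBZ)
  read 0, top X: go to q4, push ε → (q4, 0000100, XBZ)
  read 0, top X: go to q4, push ε → (q4, 000100, BZ)
  read 0, top B: go to q1, push BX → (q1, 00100, BXZ)
  read 0, top B: go to q4, push B → (q4, 0100, BXZ)
  read 0, top B: go to q1, push BX → (q1, 100, BXXZ)
  read 1, top B: go to q0, push ε → (q0, 00, XXZ)
  read 0, top X: go to q5, push XX → (q5, 0, XXXZ)
  ε-move, top X: go to q0, push X → (q0, 0, XXXZ)
  read 0, top X: go to q5, push XX → (q5, ε, XXXXZ)
  ε-move, top X: go to q0, push X → (q0, ε, XXXXZ)
All input consumed; M is in state q0.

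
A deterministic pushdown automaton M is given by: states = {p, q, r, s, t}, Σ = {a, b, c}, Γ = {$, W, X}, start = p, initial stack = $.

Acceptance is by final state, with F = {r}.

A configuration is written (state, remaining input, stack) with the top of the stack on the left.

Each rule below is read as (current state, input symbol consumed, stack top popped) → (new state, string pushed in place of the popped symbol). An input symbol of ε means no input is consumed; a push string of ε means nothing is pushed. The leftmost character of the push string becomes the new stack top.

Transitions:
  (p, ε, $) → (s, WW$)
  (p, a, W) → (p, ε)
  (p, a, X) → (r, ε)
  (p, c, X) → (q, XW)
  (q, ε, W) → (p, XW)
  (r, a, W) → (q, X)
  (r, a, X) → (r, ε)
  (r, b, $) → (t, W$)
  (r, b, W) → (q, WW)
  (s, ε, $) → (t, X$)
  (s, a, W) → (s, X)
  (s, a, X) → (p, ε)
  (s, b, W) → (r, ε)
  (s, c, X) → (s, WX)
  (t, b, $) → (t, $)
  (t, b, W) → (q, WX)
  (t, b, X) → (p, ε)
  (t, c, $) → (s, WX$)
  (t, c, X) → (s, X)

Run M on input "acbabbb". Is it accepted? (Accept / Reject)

(p, acbabbb, $)
  ε-move, top $: go to s, push WW$ → (s, acbabbb, WW$)
  read a, top W: go to s, push X → (s, cbabbb, XW$)
  read c, top X: go to s, push WX → (s, babbb, WXW$)
  read b, top W: go to r, push ε → (r, abbb, XW$)
  read a, top X: go to r, push ε → (r, bbb, W$)
  read b, top W: go to q, push WW → (q, bb, WW$)
  ε-move, top W: go to p, push XW → (p, bb, XWW$)
No transition applies at (p, bb, XWW$); input not fully consumed.

Reject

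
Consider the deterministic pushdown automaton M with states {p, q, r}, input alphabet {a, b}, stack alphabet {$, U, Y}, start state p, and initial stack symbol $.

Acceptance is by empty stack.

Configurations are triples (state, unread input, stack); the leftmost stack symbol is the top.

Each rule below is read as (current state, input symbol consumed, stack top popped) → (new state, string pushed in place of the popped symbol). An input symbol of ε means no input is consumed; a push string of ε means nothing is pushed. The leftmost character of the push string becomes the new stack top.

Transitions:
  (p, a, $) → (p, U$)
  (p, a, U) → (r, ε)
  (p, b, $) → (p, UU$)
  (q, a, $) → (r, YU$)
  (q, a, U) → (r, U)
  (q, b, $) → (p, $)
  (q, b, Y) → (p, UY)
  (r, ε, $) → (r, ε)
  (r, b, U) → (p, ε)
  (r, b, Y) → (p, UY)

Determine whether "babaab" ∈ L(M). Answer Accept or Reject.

(p, babaab, $) ⊢ (p, abaab, UU$) ⊢ (r, baab, U$) ⊢ (p, aab, $) ⊢ (p, ab, U$) ⊢ (r, b, $) ⊢ (r, b, ε)
No transition applies at (r, b, ε); input not fully consumed.

Reject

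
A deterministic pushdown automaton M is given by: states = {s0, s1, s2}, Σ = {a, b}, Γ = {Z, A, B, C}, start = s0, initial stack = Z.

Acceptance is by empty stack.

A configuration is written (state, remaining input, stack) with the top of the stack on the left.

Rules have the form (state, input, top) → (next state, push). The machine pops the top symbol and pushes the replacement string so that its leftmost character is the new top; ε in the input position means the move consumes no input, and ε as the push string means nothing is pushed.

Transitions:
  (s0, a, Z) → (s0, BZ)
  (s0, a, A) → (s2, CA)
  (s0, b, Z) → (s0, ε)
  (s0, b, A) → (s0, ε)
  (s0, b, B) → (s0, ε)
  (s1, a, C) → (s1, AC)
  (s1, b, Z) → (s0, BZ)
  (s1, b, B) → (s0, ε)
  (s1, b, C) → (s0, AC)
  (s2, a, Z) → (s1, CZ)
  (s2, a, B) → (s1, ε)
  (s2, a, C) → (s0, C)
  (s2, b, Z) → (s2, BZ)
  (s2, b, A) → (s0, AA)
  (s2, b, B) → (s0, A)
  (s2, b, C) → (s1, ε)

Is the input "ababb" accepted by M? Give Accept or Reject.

(s0, ababb, Z) ⊢ (s0, babb, BZ) ⊢ (s0, abb, Z) ⊢ (s0, bb, BZ) ⊢ (s0, b, Z) ⊢ (s0, ε, ε)
All input consumed and the stack is empty.

Accept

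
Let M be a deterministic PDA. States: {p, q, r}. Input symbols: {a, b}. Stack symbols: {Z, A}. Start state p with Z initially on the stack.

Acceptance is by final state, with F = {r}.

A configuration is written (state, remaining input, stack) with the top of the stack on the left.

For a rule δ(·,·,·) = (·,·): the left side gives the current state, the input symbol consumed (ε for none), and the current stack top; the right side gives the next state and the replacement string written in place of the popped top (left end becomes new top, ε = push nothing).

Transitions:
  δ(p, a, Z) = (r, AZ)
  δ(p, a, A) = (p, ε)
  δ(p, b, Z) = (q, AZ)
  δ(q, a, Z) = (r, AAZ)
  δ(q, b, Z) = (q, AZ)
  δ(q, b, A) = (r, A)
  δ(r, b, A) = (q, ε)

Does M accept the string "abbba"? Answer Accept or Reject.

(p, abbba, Z)
  read a, top Z: go to r, push AZ → (r, bbba, AZ)
  read b, top A: go to q, push ε → (q, bba, Z)
  read b, top Z: go to q, push AZ → (q, ba, AZ)
  read b, top A: go to r, push A → (r, a, AZ)
No transition applies at (r, a, AZ); input not fully consumed.

Reject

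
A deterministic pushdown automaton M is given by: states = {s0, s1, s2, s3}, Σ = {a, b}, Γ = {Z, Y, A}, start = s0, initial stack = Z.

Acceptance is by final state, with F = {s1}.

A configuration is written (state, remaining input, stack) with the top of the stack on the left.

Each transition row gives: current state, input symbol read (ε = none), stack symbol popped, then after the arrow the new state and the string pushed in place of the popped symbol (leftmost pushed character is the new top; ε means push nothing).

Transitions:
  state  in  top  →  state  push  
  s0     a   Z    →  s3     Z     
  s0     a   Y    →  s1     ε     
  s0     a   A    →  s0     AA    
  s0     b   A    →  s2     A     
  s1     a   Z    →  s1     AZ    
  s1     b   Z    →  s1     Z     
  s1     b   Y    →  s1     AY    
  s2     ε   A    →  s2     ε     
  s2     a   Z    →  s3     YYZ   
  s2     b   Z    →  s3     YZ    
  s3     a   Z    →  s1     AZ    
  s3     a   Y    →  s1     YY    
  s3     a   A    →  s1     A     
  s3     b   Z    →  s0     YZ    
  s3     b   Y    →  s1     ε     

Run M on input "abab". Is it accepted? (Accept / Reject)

(s0, abab, Z) ⊢ (s3, bab, Z) ⊢ (s0, ab, YZ) ⊢ (s1, b, Z) ⊢ (s1, ε, Z)
All input consumed; state s1 ∈ F.

Accept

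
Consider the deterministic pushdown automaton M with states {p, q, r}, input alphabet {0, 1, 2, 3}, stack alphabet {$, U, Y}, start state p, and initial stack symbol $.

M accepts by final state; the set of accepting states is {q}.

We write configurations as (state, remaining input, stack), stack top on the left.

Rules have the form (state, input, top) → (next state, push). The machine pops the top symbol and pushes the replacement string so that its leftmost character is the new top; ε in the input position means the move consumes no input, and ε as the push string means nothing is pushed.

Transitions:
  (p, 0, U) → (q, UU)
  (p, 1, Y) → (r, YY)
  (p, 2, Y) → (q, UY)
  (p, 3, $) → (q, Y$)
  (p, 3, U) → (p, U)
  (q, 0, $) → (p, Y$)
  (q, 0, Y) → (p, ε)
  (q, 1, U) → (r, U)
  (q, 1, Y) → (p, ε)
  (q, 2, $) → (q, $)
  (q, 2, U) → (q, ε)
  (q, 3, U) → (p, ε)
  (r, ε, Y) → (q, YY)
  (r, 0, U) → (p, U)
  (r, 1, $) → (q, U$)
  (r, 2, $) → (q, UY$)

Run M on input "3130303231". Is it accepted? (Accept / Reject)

Reject

(p, 3130303231, $) ⊢ (q, 130303231, Y$) ⊢ (p, 30303231, $) ⊢ (q, 0303231, Y$) ⊢ (p, 303231, $) ⊢ (q, 03231, Y$) ⊢ (p, 3231, $) ⊢ (q, 231, Y$)
No transition applies at (q, 231, Y$); input not fully consumed.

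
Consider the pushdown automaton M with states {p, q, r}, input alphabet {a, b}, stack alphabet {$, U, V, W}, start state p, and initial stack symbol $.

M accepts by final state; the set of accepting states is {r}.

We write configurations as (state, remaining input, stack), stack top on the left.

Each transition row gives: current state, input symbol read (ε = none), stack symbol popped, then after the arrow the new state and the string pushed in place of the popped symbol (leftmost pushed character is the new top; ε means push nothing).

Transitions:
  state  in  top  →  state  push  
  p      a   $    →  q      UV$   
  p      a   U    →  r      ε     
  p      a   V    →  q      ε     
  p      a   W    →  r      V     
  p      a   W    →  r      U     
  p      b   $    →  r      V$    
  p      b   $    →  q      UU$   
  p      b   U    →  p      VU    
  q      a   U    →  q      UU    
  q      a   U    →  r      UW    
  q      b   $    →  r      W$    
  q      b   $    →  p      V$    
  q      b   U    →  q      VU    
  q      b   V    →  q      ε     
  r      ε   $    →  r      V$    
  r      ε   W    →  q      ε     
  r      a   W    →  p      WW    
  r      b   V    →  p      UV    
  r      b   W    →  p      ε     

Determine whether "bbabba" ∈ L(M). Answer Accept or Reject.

Reject

No computation consumes all input and reaches a final state.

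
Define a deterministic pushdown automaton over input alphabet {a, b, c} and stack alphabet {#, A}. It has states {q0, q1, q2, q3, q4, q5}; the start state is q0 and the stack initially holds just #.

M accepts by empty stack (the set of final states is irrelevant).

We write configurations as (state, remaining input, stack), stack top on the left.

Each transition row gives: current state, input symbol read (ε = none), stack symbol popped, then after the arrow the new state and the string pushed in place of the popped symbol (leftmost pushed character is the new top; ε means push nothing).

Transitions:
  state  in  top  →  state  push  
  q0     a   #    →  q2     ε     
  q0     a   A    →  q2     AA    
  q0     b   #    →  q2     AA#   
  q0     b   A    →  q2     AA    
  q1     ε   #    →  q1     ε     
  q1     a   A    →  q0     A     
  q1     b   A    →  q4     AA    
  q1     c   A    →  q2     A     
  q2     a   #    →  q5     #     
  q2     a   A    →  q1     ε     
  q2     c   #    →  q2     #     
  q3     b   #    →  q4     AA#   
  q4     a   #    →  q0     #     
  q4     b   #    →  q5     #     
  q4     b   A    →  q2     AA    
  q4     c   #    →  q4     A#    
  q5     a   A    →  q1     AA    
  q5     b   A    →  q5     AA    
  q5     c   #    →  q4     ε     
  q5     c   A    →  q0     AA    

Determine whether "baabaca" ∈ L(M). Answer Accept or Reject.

Accept

(q0, baabaca, #)
  read b, top #: go to q2, push AA# → (q2, aabaca, AA#)
  read a, top A: go to q1, push ε → (q1, abaca, A#)
  read a, top A: go to q0, push A → (q0, baca, A#)
  read b, top A: go to q2, push AA → (q2, aca, AA#)
  read a, top A: go to q1, push ε → (q1, ca, A#)
  read c, top A: go to q2, push A → (q2, a, A#)
  read a, top A: go to q1, push ε → (q1, ε, #)
  ε-move, top #: go to q1, push ε → (q1, ε, ε)
All input consumed and the stack is empty.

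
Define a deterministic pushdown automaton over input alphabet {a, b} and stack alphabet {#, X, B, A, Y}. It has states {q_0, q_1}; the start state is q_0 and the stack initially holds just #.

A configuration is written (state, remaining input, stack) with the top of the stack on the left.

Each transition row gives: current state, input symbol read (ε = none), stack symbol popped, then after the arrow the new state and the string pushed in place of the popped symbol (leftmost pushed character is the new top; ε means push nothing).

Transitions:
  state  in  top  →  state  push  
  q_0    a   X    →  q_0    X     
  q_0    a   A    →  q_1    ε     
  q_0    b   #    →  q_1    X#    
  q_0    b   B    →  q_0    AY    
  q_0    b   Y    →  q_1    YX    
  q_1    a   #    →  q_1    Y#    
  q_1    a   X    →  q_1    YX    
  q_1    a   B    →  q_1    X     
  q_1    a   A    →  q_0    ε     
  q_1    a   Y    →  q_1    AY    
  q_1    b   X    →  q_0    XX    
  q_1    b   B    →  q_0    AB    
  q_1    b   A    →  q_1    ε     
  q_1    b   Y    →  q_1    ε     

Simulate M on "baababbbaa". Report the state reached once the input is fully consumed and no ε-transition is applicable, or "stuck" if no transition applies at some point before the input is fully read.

(q_0, baababbbaa, #)
  read b, top #: go to q_1, push X# → (q_1, aababbbaa, X#)
  read a, top X: go to q_1, push YX → (q_1, ababbbaa, YX#)
  read a, top Y: go to q_1, push AY → (q_1, babbbaa, AYX#)
  read b, top A: go to q_1, push ε → (q_1, abbbaa, YX#)
  read a, top Y: go to q_1, push AY → (q_1, bbbaa, AYX#)
  read b, top A: go to q_1, push ε → (q_1, bbaa, YX#)
  read b, top Y: go to q_1, push ε → (q_1, baa, X#)
  read b, top X: go to q_0, push XX → (q_0, aa, XX#)
  read a, top X: go to q_0, push X → (q_0, a, XX#)
  read a, top X: go to q_0, push X → (q_0, ε, XX#)
All input consumed; M is in state q_0.

q_0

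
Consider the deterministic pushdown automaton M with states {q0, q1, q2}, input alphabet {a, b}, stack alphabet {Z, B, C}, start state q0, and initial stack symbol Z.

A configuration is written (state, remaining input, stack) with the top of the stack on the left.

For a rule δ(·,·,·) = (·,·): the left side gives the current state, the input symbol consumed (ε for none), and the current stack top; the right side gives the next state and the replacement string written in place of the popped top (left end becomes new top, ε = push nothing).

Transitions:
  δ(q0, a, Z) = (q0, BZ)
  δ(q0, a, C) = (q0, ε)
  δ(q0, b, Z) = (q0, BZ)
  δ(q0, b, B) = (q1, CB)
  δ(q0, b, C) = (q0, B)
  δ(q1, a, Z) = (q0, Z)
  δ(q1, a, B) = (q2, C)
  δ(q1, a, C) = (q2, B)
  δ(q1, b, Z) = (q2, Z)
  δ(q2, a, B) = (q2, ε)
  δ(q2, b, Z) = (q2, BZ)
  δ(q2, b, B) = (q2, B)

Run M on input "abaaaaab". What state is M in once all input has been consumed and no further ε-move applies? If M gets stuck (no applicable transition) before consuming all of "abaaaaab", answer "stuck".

stuck

(q0, abaaaaab, Z)
  read a, top Z: go to q0, push BZ → (q0, baaaaab, BZ)
  read b, top B: go to q1, push CB → (q1, aaaaab, CBZ)
  read a, top C: go to q2, push B → (q2, aaaab, BBZ)
  read a, top B: go to q2, push ε → (q2, aaab, BZ)
  read a, top B: go to q2, push ε → (q2, aab, Z)
No transition for (q2, a, top Z); M blocks with input aab remaining.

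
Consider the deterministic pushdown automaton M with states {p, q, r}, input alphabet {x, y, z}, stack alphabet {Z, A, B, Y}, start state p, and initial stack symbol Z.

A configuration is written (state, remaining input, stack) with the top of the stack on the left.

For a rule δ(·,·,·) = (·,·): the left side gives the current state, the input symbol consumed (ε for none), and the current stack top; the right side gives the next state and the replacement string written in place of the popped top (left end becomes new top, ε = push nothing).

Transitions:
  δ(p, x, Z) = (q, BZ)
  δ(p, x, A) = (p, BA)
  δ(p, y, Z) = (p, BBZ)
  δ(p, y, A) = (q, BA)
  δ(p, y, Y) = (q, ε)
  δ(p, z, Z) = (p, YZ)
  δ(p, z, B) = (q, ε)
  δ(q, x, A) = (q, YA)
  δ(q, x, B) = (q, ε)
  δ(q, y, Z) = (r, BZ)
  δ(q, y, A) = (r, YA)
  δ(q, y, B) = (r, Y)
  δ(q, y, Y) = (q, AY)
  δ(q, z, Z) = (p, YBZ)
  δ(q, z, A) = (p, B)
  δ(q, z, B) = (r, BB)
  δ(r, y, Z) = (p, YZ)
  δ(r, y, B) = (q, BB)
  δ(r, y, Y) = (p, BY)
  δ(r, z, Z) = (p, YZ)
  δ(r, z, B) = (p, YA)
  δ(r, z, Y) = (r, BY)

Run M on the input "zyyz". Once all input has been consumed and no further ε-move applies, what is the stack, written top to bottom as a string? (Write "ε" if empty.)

(p, zyyz, Z) ⊢ (p, yyz, YZ) ⊢ (q, yz, Z) ⊢ (r, z, BZ) ⊢ (p, ε, YAZ)
All input consumed in state p with stack YAZ.

YAZ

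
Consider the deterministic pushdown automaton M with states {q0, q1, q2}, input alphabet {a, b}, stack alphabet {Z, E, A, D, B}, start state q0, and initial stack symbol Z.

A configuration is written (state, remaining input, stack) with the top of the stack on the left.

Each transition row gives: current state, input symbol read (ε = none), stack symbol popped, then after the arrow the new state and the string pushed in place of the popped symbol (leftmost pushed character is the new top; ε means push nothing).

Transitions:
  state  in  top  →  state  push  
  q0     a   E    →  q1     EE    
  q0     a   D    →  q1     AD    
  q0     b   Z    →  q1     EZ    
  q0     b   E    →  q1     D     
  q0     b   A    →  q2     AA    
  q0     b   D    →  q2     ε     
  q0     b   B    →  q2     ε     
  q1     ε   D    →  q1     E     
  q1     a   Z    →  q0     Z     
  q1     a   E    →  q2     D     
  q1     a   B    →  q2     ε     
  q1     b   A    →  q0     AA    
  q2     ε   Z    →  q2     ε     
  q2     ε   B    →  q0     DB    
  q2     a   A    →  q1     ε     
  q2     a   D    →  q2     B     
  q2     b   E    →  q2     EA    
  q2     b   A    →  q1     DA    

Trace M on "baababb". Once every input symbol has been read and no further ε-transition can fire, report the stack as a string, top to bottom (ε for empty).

AAADBZ

(q0, baababb, Z)
  read b, top Z: go to q1, push EZ → (q1, aababb, EZ)
  read a, top E: go to q2, push D → (q2, ababb, DZ)
  read a, top D: go to q2, push B → (q2, babb, BZ)
  ε-move, top B: go to q0, push DB → (q0, babb, DBZ)
  read b, top D: go to q2, push ε → (q2, abb, BZ)
  ε-move, top B: go to q0, push DB → (q0, abb, DBZ)
  read a, top D: go to q1, push AD → (q1, bb, ADBZ)
  read b, top A: go to q0, push AA → (q0, b, AADBZ)
  read b, top A: go to q2, push AA → (q2, ε, AAADBZ)
All input consumed in state q2 with stack AAADBZ.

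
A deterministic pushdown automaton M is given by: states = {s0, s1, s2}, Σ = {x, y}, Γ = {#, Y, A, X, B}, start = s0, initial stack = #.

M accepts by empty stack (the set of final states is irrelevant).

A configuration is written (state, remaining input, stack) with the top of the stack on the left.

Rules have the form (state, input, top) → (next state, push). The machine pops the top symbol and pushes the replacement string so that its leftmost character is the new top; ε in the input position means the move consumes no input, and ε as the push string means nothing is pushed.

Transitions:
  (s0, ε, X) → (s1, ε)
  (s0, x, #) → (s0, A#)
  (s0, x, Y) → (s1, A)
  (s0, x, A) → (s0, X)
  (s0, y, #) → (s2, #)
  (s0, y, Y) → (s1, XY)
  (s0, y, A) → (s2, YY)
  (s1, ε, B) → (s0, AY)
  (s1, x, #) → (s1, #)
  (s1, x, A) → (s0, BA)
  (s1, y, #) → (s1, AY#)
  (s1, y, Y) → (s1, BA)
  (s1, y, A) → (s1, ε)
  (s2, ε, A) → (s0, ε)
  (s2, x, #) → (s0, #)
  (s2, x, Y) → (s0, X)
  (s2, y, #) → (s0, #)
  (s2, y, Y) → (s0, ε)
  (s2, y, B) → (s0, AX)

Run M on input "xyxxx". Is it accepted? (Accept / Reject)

Reject

(s0, xyxxx, #)
  read x, top #: go to s0, push A# → (s0, yxxx, A#)
  read y, top A: go to s2, push YY → (s2, xxx, YY#)
  read x, top Y: go to s0, push X → (s0, xx, XY#)
  ε-move, top X: go to s1, push ε → (s1, xx, Y#)
No transition applies at (s1, xx, Y#); input not fully consumed.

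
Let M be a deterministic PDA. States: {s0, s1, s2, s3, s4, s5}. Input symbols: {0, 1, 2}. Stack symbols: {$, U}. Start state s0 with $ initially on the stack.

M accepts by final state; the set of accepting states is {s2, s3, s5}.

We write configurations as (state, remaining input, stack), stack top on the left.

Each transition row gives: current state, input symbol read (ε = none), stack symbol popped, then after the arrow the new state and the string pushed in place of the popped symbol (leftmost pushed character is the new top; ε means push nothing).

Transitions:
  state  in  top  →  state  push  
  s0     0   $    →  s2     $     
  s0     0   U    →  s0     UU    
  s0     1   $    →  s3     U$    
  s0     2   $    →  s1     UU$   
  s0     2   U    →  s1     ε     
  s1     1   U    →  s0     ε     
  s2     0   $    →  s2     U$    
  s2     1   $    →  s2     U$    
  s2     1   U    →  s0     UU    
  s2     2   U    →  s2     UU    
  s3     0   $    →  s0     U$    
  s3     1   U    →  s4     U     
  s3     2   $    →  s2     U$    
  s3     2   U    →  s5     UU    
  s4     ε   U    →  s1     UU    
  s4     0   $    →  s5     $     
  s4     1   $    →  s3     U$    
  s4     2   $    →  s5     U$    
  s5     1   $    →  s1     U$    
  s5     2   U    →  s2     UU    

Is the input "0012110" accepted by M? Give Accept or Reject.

(s0, 0012110, $) ⊢ (s2, 012110, $) ⊢ (s2, 12110, U$) ⊢ (s0, 2110, UU$) ⊢ (s1, 110, U$) ⊢ (s0, 10, $) ⊢ (s3, 0, U$)
No transition applies at (s3, 0, U$); input not fully consumed.

Reject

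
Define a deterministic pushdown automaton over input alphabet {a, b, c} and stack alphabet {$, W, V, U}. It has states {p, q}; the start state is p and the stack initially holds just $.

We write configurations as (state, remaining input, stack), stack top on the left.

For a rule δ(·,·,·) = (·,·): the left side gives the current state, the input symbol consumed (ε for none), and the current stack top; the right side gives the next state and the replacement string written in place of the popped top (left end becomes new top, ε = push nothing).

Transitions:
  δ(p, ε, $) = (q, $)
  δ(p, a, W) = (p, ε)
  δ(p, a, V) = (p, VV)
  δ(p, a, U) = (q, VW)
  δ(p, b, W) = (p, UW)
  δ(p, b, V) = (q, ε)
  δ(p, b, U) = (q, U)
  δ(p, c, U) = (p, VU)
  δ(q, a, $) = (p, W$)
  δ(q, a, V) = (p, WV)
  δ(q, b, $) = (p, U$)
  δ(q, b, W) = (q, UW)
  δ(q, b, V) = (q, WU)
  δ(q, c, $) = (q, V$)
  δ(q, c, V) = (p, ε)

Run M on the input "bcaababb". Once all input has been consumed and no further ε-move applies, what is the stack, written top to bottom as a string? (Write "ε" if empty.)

(p, bcaababb, $)
  ε-move, top $: go to q, push $ → (q, bcaababb, $)
  read b, top $: go to p, push U$ → (p, caababb, U$)
  read c, top U: go to p, push VU → (p, aababb, VU$)
  read a, top V: go to p, push VV → (p, ababb, VVU$)
  read a, top V: go to p, push VV → (p, babb, VVVU$)
  read b, top V: go to q, push ε → (q, abb, VVU$)
  read a, top V: go to p, push WV → (p, bb, WVVU$)
  read b, top W: go to p, push UW → (p, b, UWVVU$)
  read b, top U: go to q, push U → (q, ε, UWVVU$)
All input consumed in state q with stack UWVVU$.

UWVVU$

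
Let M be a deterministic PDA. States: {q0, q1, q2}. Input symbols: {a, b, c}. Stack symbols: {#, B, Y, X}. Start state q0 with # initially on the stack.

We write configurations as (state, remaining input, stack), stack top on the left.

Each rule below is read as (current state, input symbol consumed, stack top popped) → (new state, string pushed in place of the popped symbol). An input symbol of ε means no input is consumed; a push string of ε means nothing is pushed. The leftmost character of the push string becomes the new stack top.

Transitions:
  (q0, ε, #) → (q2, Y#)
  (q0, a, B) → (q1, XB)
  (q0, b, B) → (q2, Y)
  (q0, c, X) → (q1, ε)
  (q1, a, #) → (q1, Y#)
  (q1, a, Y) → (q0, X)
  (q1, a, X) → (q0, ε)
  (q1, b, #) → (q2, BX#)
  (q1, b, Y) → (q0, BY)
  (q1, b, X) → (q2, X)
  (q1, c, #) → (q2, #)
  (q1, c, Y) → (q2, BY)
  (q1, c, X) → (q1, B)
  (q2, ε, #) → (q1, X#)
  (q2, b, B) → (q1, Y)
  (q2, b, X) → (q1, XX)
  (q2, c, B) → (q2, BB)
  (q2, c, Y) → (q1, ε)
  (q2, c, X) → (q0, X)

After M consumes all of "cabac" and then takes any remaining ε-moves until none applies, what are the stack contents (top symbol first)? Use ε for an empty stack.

BBY#

(q0, cabac, #)
  ε-move, top #: go to q2, push Y# → (q2, cabac, Y#)
  read c, top Y: go to q1, push ε → (q1, abac, #)
  read a, top #: go to q1, push Y# → (q1, bac, Y#)
  read b, top Y: go to q0, push BY → (q0, ac, BY#)
  read a, top B: go to q1, push XB → (q1, c, XBY#)
  read c, top X: go to q1, push B → (q1, ε, BBY#)
All input consumed in state q1 with stack BBY#.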